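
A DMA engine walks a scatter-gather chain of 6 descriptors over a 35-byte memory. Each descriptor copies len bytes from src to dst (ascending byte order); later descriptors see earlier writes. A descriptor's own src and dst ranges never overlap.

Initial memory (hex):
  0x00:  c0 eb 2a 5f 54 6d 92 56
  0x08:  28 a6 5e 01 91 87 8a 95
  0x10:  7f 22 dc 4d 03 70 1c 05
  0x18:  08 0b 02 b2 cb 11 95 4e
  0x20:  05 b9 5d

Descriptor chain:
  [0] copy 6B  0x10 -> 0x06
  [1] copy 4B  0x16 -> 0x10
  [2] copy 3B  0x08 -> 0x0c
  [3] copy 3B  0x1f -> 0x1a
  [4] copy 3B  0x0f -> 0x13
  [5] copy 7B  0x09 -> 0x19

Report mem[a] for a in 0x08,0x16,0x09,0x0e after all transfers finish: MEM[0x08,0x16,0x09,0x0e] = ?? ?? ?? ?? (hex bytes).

MEM[0x08,0x16,0x09,0x0e] = dc 1c 4d 03

  after D0: wrote 6B at 0x06 = 7f22dc4d0370
  after D1: wrote 4B at 0x10 = 1c05080b
  after D2: wrote 3B at 0x0c = dc4d03
  after D3: wrote 3B at 0x1a = 4e05b9
  after D4: wrote 3B at 0x13 = 951c05
  after D5: wrote 7B at 0x19 = 4d0370dc4d0395
query mem[0x08]=0xdc, mem[0x16]=0x1c, mem[0x09]=0x4d, mem[0x0e]=0x03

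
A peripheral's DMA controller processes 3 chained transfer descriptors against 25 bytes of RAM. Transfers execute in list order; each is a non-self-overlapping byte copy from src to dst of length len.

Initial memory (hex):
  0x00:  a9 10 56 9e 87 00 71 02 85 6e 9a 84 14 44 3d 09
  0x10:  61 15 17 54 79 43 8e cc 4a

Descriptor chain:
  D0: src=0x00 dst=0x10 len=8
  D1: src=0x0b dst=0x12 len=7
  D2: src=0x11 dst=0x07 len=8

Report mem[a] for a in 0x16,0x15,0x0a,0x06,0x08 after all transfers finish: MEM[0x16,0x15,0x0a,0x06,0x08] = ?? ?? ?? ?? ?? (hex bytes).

  after D0: wrote 8B at 0x10 = a910569e87007102
  after D1: wrote 7B at 0x12 = 8414443d09a910
  after D2: wrote 8B at 0x07 = 108414443d09a910
query mem[0x16]=0x09, mem[0x15]=0x3d, mem[0x0a]=0x44, mem[0x06]=0x71, mem[0x08]=0x84

MEM[0x16,0x15,0x0a,0x06,0x08] = 09 3d 44 71 84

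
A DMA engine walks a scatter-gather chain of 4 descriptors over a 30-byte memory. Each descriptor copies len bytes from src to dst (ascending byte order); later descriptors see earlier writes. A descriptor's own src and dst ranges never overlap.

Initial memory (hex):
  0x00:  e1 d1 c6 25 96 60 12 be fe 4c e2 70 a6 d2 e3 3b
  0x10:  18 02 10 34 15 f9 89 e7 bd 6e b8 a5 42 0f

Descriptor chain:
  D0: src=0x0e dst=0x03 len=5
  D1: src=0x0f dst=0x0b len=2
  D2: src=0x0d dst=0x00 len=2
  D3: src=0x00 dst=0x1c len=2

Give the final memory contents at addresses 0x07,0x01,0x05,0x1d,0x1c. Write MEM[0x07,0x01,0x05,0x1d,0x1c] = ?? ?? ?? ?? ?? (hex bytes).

MEM[0x07,0x01,0x05,0x1d,0x1c] = 10 e3 18 e3 d2

  after D0: wrote 5B at 0x03 = e33b180210
  after D1: wrote 2B at 0x0b = 3b18
  after D2: wrote 2B at 0x00 = d2e3
  after D3: wrote 2B at 0x1c = d2e3
query mem[0x07]=0x10, mem[0x01]=0xe3, mem[0x05]=0x18, mem[0x1d]=0xe3, mem[0x1c]=0xd2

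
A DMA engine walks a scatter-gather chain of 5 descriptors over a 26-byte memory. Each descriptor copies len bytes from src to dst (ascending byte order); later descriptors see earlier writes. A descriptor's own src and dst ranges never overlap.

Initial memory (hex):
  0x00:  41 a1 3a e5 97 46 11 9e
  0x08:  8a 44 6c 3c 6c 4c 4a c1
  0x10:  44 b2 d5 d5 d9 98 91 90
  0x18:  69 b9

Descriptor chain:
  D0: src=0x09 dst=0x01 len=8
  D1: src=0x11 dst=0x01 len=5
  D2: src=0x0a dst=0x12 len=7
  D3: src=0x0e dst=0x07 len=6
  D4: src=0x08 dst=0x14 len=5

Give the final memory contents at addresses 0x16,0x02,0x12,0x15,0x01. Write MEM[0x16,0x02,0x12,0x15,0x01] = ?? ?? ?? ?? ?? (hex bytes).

MEM[0x16,0x02,0x12,0x15,0x01] = b2 d5 6c 44 b2

[0] 0x09->0x01 len=8 : 44 6c 3c 6c 4c 4a c1 44
[1] 0x11->0x01 len=5 : b2 d5 d5 d9 98
[2] 0x0a->0x12 len=7 : 6c 3c 6c 4c 4a c1 44
[3] 0x0e->0x07 len=6 : 4a c1 44 b2 6c 3c
[4] 0x08->0x14 len=5 : c1 44 b2 6c 3c
query mem[0x16]=0xb2, mem[0x02]=0xd5, mem[0x12]=0x6c, mem[0x15]=0x44, mem[0x01]=0xb2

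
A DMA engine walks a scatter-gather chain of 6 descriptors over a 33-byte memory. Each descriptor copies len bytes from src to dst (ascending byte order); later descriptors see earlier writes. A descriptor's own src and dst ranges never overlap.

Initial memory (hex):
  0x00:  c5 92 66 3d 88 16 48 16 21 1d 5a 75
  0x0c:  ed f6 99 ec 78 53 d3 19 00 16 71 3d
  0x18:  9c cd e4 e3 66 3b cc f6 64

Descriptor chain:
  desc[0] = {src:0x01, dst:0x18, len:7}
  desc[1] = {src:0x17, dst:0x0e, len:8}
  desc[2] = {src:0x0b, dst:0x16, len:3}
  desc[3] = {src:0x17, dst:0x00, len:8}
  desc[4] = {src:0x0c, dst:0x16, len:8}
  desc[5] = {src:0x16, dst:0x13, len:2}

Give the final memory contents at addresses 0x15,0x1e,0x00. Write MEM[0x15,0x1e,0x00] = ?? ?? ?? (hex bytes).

[0] 0x01->0x18 len=7 : 92 66 3d 88 16 48 16
[1] 0x17->0x0e len=8 : 3d 92 66 3d 88 16 48 16
[2] 0x0b->0x16 len=3 : 75 ed f6
[3] 0x17->0x00 len=8 : ed f6 66 3d 88 16 48 16
[4] 0x0c->0x16 len=8 : ed f6 3d 92 66 3d 88 16
[5] 0x16->0x13 len=2 : ed f6
query mem[0x15]=0x16, mem[0x1e]=0x16, mem[0x00]=0xed

MEM[0x15,0x1e,0x00] = 16 16 ed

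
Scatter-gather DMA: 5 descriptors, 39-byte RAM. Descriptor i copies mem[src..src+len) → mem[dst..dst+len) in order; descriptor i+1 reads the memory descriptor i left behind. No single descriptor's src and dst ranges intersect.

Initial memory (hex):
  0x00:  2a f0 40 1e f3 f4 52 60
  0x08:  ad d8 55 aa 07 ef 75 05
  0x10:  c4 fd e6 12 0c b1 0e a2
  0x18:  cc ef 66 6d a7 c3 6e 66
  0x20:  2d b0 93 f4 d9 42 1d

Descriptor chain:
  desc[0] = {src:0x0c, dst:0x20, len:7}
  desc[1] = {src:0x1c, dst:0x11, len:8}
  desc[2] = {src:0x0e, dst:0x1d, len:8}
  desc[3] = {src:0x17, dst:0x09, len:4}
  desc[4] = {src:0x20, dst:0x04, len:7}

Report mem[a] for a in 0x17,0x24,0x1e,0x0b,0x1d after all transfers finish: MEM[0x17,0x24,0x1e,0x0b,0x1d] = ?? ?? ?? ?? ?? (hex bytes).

MEM[0x17,0x24,0x1e,0x0b,0x1d] = 75 07 05 ef 75

D0: mem[0x20..0x26] <- [07 ef 75 05 c4 fd e6]
D1: mem[0x11..0x18] <- [a7 c3 6e 66 07 ef 75 05]
D2: mem[0x1d..0x24] <- [75 05 c4 a7 c3 6e 66 07]
D3: mem[0x09..0x0c] <- [75 05 ef 66]
D4: mem[0x04..0x0a] <- [a7 c3 6e 66 07 fd e6]
query mem[0x17]=0x75, mem[0x24]=0x07, mem[0x1e]=0x05, mem[0x0b]=0xef, mem[0x1d]=0x75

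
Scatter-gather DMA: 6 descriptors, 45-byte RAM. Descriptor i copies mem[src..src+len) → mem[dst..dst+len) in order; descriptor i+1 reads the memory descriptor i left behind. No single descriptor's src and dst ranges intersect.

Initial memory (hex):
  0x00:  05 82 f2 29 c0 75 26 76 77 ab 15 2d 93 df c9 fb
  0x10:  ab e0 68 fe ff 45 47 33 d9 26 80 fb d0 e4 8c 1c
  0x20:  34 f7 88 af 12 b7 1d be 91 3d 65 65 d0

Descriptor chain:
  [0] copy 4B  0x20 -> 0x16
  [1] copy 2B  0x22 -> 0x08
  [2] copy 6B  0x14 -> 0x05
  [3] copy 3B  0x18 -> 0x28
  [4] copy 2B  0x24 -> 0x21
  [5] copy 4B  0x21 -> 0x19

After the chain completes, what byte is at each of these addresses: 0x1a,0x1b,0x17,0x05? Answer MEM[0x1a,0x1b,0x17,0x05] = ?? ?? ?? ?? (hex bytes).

MEM[0x1a,0x1b,0x17,0x05] = b7 af f7 ff

#0 dst[0x16+4] := {0x34,0xf7,0x88,0xaf}
#1 dst[0x08+2] := {0x88,0xaf}
#2 dst[0x05+6] := {0xff,0x45,0x34,0xf7,0x88,0xaf}
#3 dst[0x28+3] := {0x88,0xaf,0x80}
#4 dst[0x21+2] := {0x12,0xb7}
#5 dst[0x19+4] := {0x12,0xb7,0xaf,0x12}
query mem[0x1a]=0xb7, mem[0x1b]=0xaf, mem[0x17]=0xf7, mem[0x05]=0xff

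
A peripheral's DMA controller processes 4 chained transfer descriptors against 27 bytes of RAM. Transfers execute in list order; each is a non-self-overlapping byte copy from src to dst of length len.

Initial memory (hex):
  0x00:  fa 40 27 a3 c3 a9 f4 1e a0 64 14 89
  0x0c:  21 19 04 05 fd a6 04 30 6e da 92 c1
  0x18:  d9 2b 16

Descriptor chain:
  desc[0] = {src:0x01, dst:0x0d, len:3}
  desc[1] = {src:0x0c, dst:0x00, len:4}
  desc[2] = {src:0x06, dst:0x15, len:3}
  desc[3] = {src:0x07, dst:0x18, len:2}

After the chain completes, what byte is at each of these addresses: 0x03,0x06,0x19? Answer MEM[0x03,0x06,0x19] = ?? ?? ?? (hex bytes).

MEM[0x03,0x06,0x19] = a3 f4 a0

[0] 0x01->0x0d len=3 : 40 27 a3
[1] 0x0c->0x00 len=4 : 21 40 27 a3
[2] 0x06->0x15 len=3 : f4 1e a0
[3] 0x07->0x18 len=2 : 1e a0
query mem[0x03]=0xa3, mem[0x06]=0xf4, mem[0x19]=0xa0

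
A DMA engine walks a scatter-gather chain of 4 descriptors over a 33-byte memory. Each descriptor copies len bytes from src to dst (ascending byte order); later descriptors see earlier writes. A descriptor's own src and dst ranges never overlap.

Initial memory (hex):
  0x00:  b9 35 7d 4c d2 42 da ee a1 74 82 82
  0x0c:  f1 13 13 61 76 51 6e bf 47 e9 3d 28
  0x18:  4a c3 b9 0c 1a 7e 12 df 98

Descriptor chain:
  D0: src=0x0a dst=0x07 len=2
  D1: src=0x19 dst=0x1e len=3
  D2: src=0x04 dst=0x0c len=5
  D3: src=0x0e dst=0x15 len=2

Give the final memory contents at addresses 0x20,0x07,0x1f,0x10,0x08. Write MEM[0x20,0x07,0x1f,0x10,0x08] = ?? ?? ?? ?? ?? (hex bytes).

D0: mem[0x07..0x08] <- [82 82]
D1: mem[0x1e..0x20] <- [c3 b9 0c]
D2: mem[0x0c..0x10] <- [d2 42 da 82 82]
D3: mem[0x15..0x16] <- [da 82]
query mem[0x20]=0x0c, mem[0x07]=0x82, mem[0x1f]=0xb9, mem[0x10]=0x82, mem[0x08]=0x82

MEM[0x20,0x07,0x1f,0x10,0x08] = 0c 82 b9 82 82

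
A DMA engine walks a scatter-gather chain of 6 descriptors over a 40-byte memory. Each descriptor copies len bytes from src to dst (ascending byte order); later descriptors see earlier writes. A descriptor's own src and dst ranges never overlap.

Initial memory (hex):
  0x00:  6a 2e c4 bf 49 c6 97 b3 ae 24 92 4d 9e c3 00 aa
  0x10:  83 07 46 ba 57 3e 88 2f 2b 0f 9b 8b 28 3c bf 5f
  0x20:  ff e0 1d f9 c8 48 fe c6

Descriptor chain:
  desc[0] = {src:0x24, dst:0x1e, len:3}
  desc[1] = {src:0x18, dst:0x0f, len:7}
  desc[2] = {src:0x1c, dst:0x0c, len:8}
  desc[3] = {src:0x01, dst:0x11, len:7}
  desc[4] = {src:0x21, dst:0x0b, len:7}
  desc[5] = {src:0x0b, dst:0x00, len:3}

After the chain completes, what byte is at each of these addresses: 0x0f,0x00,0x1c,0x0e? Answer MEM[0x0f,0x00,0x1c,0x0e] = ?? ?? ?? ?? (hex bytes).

MEM[0x0f,0x00,0x1c,0x0e] = 48 e0 28 c8

  after D0: wrote 3B at 0x1e = c848fe
  after D1: wrote 7B at 0x0f = 2b0f9b8b283cc8
  after D2: wrote 8B at 0x0c = 283cc848fee01df9
  after D3: wrote 7B at 0x11 = 2ec4bf49c697b3
  after D4: wrote 7B at 0x0b = e01df9c848fec6
  after D5: wrote 3B at 0x00 = e01df9
query mem[0x0f]=0x48, mem[0x00]=0xe0, mem[0x1c]=0x28, mem[0x0e]=0xc8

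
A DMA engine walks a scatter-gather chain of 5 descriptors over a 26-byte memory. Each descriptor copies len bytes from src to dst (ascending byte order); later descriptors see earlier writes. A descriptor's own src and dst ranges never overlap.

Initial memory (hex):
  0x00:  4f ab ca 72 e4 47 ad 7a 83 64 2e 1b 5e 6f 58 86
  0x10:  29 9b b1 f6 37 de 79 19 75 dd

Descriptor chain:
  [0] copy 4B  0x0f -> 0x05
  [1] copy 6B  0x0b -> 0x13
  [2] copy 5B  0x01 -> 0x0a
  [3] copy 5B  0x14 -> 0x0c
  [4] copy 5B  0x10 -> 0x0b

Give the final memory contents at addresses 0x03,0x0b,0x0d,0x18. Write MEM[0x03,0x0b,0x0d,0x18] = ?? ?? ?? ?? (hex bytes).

MEM[0x03,0x0b,0x0d,0x18] = 72 29 b1 29

[0] 0x0f->0x05 len=4 : 86 29 9b b1
[1] 0x0b->0x13 len=6 : 1b 5e 6f 58 86 29
[2] 0x01->0x0a len=5 : ab ca 72 e4 86
[3] 0x14->0x0c len=5 : 5e 6f 58 86 29
[4] 0x10->0x0b len=5 : 29 9b b1 1b 5e
query mem[0x03]=0x72, mem[0x0b]=0x29, mem[0x0d]=0xb1, mem[0x18]=0x29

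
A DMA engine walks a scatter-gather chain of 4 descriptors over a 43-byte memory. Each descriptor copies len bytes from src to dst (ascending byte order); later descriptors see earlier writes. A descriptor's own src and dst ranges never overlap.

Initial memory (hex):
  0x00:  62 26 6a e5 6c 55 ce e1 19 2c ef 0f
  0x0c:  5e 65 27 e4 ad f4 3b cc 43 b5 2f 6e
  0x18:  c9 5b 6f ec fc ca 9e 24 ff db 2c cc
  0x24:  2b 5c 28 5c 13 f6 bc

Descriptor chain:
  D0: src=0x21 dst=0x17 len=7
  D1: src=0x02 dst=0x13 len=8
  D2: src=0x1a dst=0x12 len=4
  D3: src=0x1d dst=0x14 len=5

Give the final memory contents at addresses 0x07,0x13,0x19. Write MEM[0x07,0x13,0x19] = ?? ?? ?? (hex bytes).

#0 dst[0x17+7] := {0xdb,0x2c,0xcc,0x2b,0x5c,0x28,0x5c}
#1 dst[0x13+8] := {0x6a,0xe5,0x6c,0x55,0xce,0xe1,0x19,0x2c}
#2 dst[0x12+4] := {0x2c,0x5c,0x28,0x5c}
#3 dst[0x14+5] := {0x5c,0x9e,0x24,0xff,0xdb}
query mem[0x07]=0xe1, mem[0x13]=0x5c, mem[0x19]=0x19

MEM[0x07,0x13,0x19] = e1 5c 19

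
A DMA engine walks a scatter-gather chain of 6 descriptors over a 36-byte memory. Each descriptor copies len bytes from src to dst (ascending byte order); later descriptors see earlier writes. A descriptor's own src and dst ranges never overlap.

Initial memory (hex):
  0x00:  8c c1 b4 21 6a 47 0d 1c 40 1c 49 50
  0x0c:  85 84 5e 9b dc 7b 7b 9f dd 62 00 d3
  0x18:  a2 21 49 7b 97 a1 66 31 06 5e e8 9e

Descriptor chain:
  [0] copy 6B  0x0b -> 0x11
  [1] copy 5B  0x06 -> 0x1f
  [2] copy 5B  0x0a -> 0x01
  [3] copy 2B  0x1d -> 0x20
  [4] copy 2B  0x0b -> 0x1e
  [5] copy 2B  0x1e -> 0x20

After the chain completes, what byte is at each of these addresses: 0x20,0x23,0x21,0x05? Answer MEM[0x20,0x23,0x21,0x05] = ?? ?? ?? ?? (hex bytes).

  after D0: wrote 6B at 0x11 = 5085845e9bdc
  after D1: wrote 5B at 0x1f = 0d1c401c49
  after D2: wrote 5B at 0x01 = 495085845e
  after D3: wrote 2B at 0x20 = a166
  after D4: wrote 2B at 0x1e = 5085
  after D5: wrote 2B at 0x20 = 5085
query mem[0x20]=0x50, mem[0x23]=0x49, mem[0x21]=0x85, mem[0x05]=0x5e

MEM[0x20,0x23,0x21,0x05] = 50 49 85 5e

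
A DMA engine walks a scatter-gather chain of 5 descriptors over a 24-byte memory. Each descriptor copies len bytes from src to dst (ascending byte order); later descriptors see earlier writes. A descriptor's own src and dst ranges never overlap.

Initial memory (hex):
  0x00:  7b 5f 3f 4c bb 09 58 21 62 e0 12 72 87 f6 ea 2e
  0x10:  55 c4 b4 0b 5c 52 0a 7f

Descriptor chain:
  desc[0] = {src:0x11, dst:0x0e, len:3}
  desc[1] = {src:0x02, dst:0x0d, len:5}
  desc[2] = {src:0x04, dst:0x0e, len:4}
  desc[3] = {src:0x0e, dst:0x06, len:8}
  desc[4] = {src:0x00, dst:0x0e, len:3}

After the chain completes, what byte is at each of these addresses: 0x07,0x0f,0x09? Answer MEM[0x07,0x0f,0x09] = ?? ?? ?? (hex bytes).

D0: mem[0x0e..0x10] <- [c4 b4 0b]
D1: mem[0x0d..0x11] <- [3f 4c bb 09 58]
D2: mem[0x0e..0x11] <- [bb 09 58 21]
D3: mem[0x06..0x0d] <- [bb 09 58 21 b4 0b 5c 52]
D4: mem[0x0e..0x10] <- [7b 5f 3f]
query mem[0x07]=0x09, mem[0x0f]=0x5f, mem[0x09]=0x21

MEM[0x07,0x0f,0x09] = 09 5f 21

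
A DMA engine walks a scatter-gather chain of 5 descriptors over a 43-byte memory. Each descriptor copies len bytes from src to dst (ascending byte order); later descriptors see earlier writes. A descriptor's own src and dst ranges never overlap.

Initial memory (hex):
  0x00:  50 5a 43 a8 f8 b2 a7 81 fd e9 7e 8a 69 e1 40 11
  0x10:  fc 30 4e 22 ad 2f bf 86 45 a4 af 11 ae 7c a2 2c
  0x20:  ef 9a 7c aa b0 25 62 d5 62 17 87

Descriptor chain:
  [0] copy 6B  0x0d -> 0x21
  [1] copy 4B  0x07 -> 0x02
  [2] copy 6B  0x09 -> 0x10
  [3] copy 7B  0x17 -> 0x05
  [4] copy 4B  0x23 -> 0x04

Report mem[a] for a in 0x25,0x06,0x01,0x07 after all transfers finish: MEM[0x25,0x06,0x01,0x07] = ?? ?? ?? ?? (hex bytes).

[0] 0x0d->0x21 len=6 : e1 40 11 fc 30 4e
[1] 0x07->0x02 len=4 : 81 fd e9 7e
[2] 0x09->0x10 len=6 : e9 7e 8a 69 e1 40
[3] 0x17->0x05 len=7 : 86 45 a4 af 11 ae 7c
[4] 0x23->0x04 len=4 : 11 fc 30 4e
query mem[0x25]=0x30, mem[0x06]=0x30, mem[0x01]=0x5a, mem[0x07]=0x4e

MEM[0x25,0x06,0x01,0x07] = 30 30 5a 4e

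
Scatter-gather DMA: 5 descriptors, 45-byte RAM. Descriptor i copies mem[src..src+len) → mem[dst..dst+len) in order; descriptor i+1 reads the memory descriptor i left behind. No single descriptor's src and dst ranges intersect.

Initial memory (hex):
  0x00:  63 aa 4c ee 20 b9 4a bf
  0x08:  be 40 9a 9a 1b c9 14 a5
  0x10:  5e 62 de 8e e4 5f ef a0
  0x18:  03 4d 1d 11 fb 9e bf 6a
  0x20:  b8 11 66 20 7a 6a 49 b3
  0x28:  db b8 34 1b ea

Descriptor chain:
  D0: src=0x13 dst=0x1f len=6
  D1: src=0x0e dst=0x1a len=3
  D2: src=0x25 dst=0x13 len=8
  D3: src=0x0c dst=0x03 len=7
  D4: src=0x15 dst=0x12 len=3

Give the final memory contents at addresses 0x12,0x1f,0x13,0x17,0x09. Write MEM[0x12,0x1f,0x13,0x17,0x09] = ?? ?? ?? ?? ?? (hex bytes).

  after D0: wrote 6B at 0x1f = 8ee45fefa003
  after D1: wrote 3B at 0x1a = 14a55e
  after D2: wrote 8B at 0x13 = 6a49b3dbb8341bea
  after D3: wrote 7B at 0x03 = 1bc914a55e62de
  after D4: wrote 3B at 0x12 = b3dbb8
query mem[0x12]=0xb3, mem[0x1f]=0x8e, mem[0x13]=0xdb, mem[0x17]=0xb8, mem[0x09]=0xde

MEM[0x12,0x1f,0x13,0x17,0x09] = b3 8e db b8 de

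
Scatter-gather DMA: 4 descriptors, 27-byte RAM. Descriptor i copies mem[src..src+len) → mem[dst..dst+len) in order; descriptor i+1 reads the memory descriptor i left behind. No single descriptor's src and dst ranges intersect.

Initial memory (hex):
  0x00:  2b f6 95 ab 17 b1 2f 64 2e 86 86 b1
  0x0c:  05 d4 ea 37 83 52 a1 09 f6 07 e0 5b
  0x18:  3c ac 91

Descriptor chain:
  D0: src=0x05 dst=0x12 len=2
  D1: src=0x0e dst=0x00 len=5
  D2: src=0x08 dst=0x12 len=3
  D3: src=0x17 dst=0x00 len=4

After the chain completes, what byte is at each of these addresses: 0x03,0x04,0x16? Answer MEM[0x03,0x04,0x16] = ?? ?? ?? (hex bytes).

[0] 0x05->0x12 len=2 : b1 2f
[1] 0x0e->0x00 len=5 : ea 37 83 52 b1
[2] 0x08->0x12 len=3 : 2e 86 86
[3] 0x17->0x00 len=4 : 5b 3c ac 91
query mem[0x03]=0x91, mem[0x04]=0xb1, mem[0x16]=0xe0

MEM[0x03,0x04,0x16] = 91 b1 e0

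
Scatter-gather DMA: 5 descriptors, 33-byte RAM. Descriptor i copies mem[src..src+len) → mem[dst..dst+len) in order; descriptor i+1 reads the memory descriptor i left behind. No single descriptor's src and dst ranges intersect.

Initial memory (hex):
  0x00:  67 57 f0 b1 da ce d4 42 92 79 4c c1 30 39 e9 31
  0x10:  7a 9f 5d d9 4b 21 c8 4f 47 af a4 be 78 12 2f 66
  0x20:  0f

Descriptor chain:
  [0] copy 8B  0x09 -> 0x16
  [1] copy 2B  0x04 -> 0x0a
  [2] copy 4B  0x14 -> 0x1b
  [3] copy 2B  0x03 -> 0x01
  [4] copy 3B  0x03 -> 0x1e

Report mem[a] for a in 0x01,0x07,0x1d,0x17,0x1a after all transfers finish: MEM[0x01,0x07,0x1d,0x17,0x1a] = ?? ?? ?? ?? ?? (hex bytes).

  after D0: wrote 8B at 0x16 = 794cc13039e9317a
  after D1: wrote 2B at 0x0a = dace
  after D2: wrote 4B at 0x1b = 4b21794c
  after D3: wrote 2B at 0x01 = b1da
  after D4: wrote 3B at 0x1e = b1dace
query mem[0x01]=0xb1, mem[0x07]=0x42, mem[0x1d]=0x79, mem[0x17]=0x4c, mem[0x1a]=0x39

MEM[0x01,0x07,0x1d,0x17,0x1a] = b1 42 79 4c 39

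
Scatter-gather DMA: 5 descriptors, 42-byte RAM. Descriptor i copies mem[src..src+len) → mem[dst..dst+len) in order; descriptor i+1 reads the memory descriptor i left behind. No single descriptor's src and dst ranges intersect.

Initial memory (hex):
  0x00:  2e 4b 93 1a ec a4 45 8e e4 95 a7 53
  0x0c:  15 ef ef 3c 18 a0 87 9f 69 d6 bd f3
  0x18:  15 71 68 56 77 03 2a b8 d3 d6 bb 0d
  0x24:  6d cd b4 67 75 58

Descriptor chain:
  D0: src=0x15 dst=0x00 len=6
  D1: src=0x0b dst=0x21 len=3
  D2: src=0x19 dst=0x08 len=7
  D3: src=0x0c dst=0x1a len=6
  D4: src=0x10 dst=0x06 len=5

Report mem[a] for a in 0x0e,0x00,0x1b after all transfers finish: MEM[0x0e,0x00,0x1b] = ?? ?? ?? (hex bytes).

MEM[0x0e,0x00,0x1b] = b8 d6 2a

[0] 0x15->0x00 len=6 : d6 bd f3 15 71 68
[1] 0x0b->0x21 len=3 : 53 15 ef
[2] 0x19->0x08 len=7 : 71 68 56 77 03 2a b8
[3] 0x0c->0x1a len=6 : 03 2a b8 3c 18 a0
[4] 0x10->0x06 len=5 : 18 a0 87 9f 69
query mem[0x0e]=0xb8, mem[0x00]=0xd6, mem[0x1b]=0x2a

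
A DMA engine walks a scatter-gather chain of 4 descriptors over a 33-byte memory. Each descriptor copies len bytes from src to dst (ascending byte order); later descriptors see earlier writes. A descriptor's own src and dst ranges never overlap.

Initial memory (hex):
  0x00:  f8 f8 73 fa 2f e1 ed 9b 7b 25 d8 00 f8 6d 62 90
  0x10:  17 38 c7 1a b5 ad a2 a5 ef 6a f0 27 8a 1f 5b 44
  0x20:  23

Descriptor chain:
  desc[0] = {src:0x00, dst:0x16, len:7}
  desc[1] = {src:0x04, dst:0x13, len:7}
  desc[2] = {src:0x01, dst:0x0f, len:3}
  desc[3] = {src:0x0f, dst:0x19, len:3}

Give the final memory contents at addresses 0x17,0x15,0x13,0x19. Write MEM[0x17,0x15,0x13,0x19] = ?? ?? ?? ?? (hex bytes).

[0] 0x00->0x16 len=7 : f8 f8 73 fa 2f e1 ed
[1] 0x04->0x13 len=7 : 2f e1 ed 9b 7b 25 d8
[2] 0x01->0x0f len=3 : f8 73 fa
[3] 0x0f->0x19 len=3 : f8 73 fa
query mem[0x17]=0x7b, mem[0x15]=0xed, mem[0x13]=0x2f, mem[0x19]=0xf8

MEM[0x17,0x15,0x13,0x19] = 7b ed 2f f8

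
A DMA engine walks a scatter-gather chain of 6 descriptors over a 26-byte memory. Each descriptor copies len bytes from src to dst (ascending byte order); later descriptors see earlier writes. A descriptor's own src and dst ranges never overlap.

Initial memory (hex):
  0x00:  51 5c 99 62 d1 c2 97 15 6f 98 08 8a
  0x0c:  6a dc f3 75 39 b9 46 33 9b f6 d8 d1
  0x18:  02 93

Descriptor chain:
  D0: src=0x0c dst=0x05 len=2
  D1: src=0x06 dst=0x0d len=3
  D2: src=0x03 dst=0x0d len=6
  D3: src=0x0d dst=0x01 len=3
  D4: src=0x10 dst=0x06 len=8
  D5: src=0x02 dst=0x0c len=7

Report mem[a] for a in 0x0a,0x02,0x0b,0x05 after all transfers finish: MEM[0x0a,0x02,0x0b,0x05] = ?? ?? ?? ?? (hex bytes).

MEM[0x0a,0x02,0x0b,0x05] = 9b d1 f6 6a

[0] 0x0c->0x05 len=2 : 6a dc
[1] 0x06->0x0d len=3 : dc 15 6f
[2] 0x03->0x0d len=6 : 62 d1 6a dc 15 6f
[3] 0x0d->0x01 len=3 : 62 d1 6a
[4] 0x10->0x06 len=8 : dc 15 6f 33 9b f6 d8 d1
[5] 0x02->0x0c len=7 : d1 6a d1 6a dc 15 6f
query mem[0x0a]=0x9b, mem[0x02]=0xd1, mem[0x0b]=0xf6, mem[0x05]=0x6a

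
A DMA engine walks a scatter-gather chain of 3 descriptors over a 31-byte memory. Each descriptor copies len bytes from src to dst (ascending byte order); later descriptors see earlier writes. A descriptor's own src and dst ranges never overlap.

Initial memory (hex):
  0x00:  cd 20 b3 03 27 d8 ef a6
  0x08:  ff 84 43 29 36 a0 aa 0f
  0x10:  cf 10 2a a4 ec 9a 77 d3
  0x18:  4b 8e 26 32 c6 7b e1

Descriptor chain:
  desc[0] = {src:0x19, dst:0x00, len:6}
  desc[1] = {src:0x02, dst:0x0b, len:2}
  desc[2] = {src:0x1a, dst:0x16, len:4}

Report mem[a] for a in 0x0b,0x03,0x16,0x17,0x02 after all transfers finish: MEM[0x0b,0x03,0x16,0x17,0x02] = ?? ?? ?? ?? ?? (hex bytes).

#0 dst[0x00+6] := {0x8e,0x26,0x32,0xc6,0x7b,0xe1}
#1 dst[0x0b+2] := {0x32,0xc6}
#2 dst[0x16+4] := {0x26,0x32,0xc6,0x7b}
query mem[0x0b]=0x32, mem[0x03]=0xc6, mem[0x16]=0x26, mem[0x17]=0x32, mem[0x02]=0x32

MEM[0x0b,0x03,0x16,0x17,0x02] = 32 c6 26 32 32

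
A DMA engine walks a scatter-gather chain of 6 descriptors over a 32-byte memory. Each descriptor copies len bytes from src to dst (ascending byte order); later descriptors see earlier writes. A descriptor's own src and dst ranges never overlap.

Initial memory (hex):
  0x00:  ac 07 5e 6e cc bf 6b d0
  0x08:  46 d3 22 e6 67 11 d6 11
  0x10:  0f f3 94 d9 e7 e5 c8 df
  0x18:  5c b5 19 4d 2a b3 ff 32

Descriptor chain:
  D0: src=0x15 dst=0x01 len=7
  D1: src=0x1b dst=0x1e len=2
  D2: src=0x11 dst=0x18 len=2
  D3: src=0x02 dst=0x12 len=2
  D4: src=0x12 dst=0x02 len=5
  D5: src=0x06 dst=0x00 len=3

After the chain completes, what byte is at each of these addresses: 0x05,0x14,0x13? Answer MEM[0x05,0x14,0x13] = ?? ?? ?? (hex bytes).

MEM[0x05,0x14,0x13] = e5 e7 df

  after D0: wrote 7B at 0x01 = e5c8df5cb5194d
  after D1: wrote 2B at 0x1e = 4d2a
  after D2: wrote 2B at 0x18 = f394
  after D3: wrote 2B at 0x12 = c8df
  after D4: wrote 5B at 0x02 = c8dfe7e5c8
  after D5: wrote 3B at 0x00 = c84d46
query mem[0x05]=0xe5, mem[0x14]=0xe7, mem[0x13]=0xdf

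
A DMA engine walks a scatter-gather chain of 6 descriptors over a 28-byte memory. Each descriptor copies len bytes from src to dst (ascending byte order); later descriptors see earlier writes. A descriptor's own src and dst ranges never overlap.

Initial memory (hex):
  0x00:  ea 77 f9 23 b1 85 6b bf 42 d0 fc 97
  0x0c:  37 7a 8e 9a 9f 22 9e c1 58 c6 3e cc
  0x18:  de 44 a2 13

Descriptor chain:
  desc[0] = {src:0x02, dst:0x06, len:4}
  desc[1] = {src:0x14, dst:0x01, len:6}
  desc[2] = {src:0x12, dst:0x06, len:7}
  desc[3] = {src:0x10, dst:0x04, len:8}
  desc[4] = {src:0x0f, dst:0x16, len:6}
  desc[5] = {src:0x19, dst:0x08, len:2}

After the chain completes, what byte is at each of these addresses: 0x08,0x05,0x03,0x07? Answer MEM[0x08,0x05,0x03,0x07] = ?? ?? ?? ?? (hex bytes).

MEM[0x08,0x05,0x03,0x07] = 9e 22 3e c1

[0] 0x02->0x06 len=4 : f9 23 b1 85
[1] 0x14->0x01 len=6 : 58 c6 3e cc de 44
[2] 0x12->0x06 len=7 : 9e c1 58 c6 3e cc de
[3] 0x10->0x04 len=8 : 9f 22 9e c1 58 c6 3e cc
[4] 0x0f->0x16 len=6 : 9a 9f 22 9e c1 58
[5] 0x19->0x08 len=2 : 9e c1
query mem[0x08]=0x9e, mem[0x05]=0x22, mem[0x03]=0x3e, mem[0x07]=0xc1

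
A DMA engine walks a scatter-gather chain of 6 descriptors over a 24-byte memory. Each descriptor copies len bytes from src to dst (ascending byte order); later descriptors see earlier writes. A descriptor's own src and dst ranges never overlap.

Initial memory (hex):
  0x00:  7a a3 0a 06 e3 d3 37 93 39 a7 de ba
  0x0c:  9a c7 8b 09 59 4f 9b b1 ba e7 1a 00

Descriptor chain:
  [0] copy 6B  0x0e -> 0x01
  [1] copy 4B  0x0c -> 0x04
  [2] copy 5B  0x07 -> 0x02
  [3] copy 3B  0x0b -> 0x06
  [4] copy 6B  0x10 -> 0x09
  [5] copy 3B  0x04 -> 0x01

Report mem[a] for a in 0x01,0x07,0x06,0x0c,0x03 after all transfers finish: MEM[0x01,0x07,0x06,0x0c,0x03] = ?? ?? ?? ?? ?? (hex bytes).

D0: mem[0x01..0x06] <- [8b 09 59 4f 9b b1]
D1: mem[0x04..0x07] <- [9a c7 8b 09]
D2: mem[0x02..0x06] <- [09 39 a7 de ba]
D3: mem[0x06..0x08] <- [ba 9a c7]
D4: mem[0x09..0x0e] <- [59 4f 9b b1 ba e7]
D5: mem[0x01..0x03] <- [a7 de ba]
query mem[0x01]=0xa7, mem[0x07]=0x9a, mem[0x06]=0xba, mem[0x0c]=0xb1, mem[0x03]=0xba

MEM[0x01,0x07,0x06,0x0c,0x03] = a7 9a ba b1 ba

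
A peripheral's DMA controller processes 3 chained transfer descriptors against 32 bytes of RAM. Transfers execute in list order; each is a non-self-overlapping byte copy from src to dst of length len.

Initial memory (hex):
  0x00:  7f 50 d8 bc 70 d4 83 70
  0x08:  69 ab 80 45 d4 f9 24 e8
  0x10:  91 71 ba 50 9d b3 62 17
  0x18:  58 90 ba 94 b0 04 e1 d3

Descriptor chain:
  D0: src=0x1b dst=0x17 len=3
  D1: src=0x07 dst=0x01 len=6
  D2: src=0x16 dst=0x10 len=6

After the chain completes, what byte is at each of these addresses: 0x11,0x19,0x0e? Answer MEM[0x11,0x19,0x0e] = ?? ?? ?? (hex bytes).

[0] 0x1b->0x17 len=3 : 94 b0 04
[1] 0x07->0x01 len=6 : 70 69 ab 80 45 d4
[2] 0x16->0x10 len=6 : 62 94 b0 04 ba 94
query mem[0x11]=0x94, mem[0x19]=0x04, mem[0x0e]=0x24

MEM[0x11,0x19,0x0e] = 94 04 24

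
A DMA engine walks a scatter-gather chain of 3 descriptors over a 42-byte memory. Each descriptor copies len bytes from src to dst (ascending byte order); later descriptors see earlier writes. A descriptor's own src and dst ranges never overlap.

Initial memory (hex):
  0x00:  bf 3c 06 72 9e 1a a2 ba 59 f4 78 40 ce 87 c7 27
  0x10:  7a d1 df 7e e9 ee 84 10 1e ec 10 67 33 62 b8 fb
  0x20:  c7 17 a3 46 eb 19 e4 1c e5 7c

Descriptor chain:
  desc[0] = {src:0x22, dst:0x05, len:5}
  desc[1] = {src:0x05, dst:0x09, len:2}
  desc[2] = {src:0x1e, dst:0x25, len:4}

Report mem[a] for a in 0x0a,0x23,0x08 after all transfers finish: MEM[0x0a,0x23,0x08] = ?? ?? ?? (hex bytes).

MEM[0x0a,0x23,0x08] = 46 46 19

#0 dst[0x05+5] := {0xa3,0x46,0xeb,0x19,0xe4}
#1 dst[0x09+2] := {0xa3,0x46}
#2 dst[0x25+4] := {0xb8,0xfb,0xc7,0x17}
query mem[0x0a]=0x46, mem[0x23]=0x46, mem[0x08]=0x19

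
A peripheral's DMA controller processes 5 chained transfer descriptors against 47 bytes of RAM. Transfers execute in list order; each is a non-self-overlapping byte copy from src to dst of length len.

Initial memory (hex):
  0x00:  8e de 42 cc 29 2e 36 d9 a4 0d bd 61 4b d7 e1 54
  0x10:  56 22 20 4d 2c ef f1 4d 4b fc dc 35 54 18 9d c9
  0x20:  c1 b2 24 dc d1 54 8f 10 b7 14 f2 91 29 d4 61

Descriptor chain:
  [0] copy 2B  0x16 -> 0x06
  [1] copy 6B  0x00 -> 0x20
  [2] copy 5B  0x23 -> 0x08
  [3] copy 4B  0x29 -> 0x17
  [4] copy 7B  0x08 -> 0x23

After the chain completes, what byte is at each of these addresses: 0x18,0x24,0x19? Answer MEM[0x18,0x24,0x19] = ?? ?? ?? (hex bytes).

MEM[0x18,0x24,0x19] = f2 29 91

[0] 0x16->0x06 len=2 : f1 4d
[1] 0x00->0x20 len=6 : 8e de 42 cc 29 2e
[2] 0x23->0x08 len=5 : cc 29 2e 8f 10
[3] 0x29->0x17 len=4 : 14 f2 91 29
[4] 0x08->0x23 len=7 : cc 29 2e 8f 10 d7 e1
query mem[0x18]=0xf2, mem[0x24]=0x29, mem[0x19]=0x91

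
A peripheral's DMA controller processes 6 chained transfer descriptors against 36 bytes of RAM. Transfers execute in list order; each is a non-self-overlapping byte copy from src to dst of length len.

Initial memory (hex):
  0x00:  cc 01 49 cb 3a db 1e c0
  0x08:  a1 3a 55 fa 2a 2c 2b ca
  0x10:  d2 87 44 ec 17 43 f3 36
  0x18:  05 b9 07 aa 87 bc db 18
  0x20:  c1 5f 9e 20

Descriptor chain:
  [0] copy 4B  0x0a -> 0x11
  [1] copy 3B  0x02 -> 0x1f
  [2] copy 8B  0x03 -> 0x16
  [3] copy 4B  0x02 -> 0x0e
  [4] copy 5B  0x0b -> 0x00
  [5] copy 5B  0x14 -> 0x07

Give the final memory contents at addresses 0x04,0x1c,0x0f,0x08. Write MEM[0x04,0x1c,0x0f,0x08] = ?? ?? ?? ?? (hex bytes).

  after D0: wrote 4B at 0x11 = 55fa2a2c
  after D1: wrote 3B at 0x1f = 49cb3a
  after D2: wrote 8B at 0x16 = cb3adb1ec0a13a55
  after D3: wrote 4B at 0x0e = 49cb3adb
  after D4: wrote 5B at 0x00 = fa2a2c49cb
  after D5: wrote 5B at 0x07 = 2c43cb3adb
query mem[0x04]=0xcb, mem[0x1c]=0x3a, mem[0x0f]=0xcb, mem[0x08]=0x43

MEM[0x04,0x1c,0x0f,0x08] = cb 3a cb 43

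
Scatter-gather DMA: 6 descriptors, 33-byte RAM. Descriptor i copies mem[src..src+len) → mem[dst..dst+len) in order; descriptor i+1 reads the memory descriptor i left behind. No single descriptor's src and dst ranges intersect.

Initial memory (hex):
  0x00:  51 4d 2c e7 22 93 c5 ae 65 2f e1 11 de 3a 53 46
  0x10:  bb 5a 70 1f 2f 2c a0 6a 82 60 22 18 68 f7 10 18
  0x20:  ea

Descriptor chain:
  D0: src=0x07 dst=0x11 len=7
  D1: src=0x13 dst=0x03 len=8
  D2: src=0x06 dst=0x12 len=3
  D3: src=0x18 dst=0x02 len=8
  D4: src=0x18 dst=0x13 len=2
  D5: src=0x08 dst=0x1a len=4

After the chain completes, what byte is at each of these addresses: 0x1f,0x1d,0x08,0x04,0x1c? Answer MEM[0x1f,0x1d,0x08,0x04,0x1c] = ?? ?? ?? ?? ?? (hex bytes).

[0] 0x07->0x11 len=7 : ae 65 2f e1 11 de 3a
[1] 0x13->0x03 len=8 : 2f e1 11 de 3a 82 60 22
[2] 0x06->0x12 len=3 : de 3a 82
[3] 0x18->0x02 len=8 : 82 60 22 18 68 f7 10 18
[4] 0x18->0x13 len=2 : 82 60
[5] 0x08->0x1a len=4 : 10 18 22 11
query mem[0x1f]=0x18, mem[0x1d]=0x11, mem[0x08]=0x10, mem[0x04]=0x22, mem[0x1c]=0x22

MEM[0x1f,0x1d,0x08,0x04,0x1c] = 18 11 10 22 22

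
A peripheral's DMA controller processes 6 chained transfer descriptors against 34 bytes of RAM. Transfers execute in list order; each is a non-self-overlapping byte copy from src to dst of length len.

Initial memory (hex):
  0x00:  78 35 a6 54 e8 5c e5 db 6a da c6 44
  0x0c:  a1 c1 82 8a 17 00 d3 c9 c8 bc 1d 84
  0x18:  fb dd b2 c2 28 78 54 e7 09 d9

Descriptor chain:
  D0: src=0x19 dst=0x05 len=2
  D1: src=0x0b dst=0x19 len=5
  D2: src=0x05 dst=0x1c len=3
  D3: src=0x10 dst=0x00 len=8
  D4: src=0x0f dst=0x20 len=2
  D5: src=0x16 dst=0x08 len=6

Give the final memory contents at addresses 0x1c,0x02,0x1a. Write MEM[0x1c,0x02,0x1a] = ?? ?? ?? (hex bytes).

MEM[0x1c,0x02,0x1a] = dd d3 a1

[0] 0x19->0x05 len=2 : dd b2
[1] 0x0b->0x19 len=5 : 44 a1 c1 82 8a
[2] 0x05->0x1c len=3 : dd b2 db
[3] 0x10->0x00 len=8 : 17 00 d3 c9 c8 bc 1d 84
[4] 0x0f->0x20 len=2 : 8a 17
[5] 0x16->0x08 len=6 : 1d 84 fb 44 a1 c1
query mem[0x1c]=0xdd, mem[0x02]=0xd3, mem[0x1a]=0xa1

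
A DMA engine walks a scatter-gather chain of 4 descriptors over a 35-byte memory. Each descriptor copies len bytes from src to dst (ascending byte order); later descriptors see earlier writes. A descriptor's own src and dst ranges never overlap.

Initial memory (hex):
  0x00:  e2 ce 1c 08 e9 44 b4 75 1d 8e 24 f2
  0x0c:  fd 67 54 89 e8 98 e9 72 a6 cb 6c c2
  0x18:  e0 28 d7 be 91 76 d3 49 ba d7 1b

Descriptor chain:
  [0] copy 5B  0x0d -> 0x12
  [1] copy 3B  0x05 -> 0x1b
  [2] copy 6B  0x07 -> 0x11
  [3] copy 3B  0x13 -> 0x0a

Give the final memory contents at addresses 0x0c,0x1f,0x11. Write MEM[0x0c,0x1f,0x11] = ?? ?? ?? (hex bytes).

MEM[0x0c,0x1f,0x11] = f2 49 75

  after D0: wrote 5B at 0x12 = 675489e898
  after D1: wrote 3B at 0x1b = 44b475
  after D2: wrote 6B at 0x11 = 751d8e24f2fd
  after D3: wrote 3B at 0x0a = 8e24f2
query mem[0x0c]=0xf2, mem[0x1f]=0x49, mem[0x11]=0x75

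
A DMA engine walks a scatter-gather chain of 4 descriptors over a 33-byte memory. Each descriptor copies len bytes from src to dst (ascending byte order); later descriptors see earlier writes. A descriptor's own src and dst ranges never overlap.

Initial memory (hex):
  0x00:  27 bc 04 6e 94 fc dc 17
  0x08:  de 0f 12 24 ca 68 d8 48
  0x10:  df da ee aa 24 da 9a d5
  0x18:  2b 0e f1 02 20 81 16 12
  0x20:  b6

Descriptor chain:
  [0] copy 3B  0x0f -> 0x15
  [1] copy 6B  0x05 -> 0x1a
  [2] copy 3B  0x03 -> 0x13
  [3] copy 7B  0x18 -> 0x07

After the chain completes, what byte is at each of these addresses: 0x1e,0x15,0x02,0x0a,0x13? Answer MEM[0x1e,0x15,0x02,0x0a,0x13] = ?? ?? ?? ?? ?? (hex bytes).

MEM[0x1e,0x15,0x02,0x0a,0x13] = 0f fc 04 dc 6e

#0 dst[0x15+3] := {0x48,0xdf,0xda}
#1 dst[0x1a+6] := {0xfc,0xdc,0x17,0xde,0x0f,0x12}
#2 dst[0x13+3] := {0x6e,0x94,0xfc}
#3 dst[0x07+7] := {0x2b,0x0e,0xfc,0xdc,0x17,0xde,0x0f}
query mem[0x1e]=0x0f, mem[0x15]=0xfc, mem[0x02]=0x04, mem[0x0a]=0xdc, mem[0x13]=0x6e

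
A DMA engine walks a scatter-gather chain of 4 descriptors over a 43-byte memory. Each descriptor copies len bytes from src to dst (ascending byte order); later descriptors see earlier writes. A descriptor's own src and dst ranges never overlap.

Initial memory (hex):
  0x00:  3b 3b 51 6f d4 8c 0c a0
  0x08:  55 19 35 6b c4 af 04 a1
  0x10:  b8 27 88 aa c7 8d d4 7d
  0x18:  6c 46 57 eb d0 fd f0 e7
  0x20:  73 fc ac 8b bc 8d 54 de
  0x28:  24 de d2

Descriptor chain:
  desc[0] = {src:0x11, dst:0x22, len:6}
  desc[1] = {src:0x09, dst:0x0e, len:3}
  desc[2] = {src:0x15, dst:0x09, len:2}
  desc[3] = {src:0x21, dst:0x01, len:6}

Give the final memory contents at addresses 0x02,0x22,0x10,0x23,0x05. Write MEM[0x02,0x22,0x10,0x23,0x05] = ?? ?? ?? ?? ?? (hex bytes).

D0: mem[0x22..0x27] <- [27 88 aa c7 8d d4]
D1: mem[0x0e..0x10] <- [19 35 6b]
D2: mem[0x09..0x0a] <- [8d d4]
D3: mem[0x01..0x06] <- [fc 27 88 aa c7 8d]
query mem[0x02]=0x27, mem[0x22]=0x27, mem[0x10]=0x6b, mem[0x23]=0x88, mem[0x05]=0xc7

MEM[0x02,0x22,0x10,0x23,0x05] = 27 27 6b 88 c7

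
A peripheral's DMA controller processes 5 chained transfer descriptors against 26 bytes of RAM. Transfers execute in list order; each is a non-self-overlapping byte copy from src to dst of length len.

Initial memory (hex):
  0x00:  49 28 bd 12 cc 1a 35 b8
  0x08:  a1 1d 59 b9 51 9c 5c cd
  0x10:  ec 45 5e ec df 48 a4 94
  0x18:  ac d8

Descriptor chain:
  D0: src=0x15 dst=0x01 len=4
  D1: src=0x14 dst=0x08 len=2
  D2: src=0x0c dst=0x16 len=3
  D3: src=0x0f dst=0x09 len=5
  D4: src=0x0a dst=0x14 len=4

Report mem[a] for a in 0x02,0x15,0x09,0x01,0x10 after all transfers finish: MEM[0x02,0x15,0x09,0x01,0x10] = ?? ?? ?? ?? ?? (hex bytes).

#0 dst[0x01+4] := {0x48,0xa4,0x94,0xac}
#1 dst[0x08+2] := {0xdf,0x48}
#2 dst[0x16+3] := {0x51,0x9c,0x5c}
#3 dst[0x09+5] := {0xcd,0xec,0x45,0x5e,0xec}
#4 dst[0x14+4] := {0xec,0x45,0x5e,0xec}
query mem[0x02]=0xa4, mem[0x15]=0x45, mem[0x09]=0xcd, mem[0x01]=0x48, mem[0x10]=0xec

MEM[0x02,0x15,0x09,0x01,0x10] = a4 45 cd 48 ec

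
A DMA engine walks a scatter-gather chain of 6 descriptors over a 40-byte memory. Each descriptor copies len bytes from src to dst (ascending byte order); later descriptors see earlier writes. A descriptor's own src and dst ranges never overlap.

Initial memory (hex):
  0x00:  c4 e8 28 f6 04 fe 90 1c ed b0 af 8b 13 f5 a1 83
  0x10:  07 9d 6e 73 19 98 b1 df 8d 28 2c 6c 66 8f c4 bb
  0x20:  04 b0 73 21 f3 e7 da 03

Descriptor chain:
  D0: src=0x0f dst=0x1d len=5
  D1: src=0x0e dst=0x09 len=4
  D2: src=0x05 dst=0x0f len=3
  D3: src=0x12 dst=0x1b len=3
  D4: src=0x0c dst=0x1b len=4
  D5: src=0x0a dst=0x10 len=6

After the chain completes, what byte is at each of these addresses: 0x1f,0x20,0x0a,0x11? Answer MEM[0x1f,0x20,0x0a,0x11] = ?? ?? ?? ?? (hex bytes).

MEM[0x1f,0x20,0x0a,0x11] = 9d 6e 83 07

[0] 0x0f->0x1d len=5 : 83 07 9d 6e 73
[1] 0x0e->0x09 len=4 : a1 83 07 9d
[2] 0x05->0x0f len=3 : fe 90 1c
[3] 0x12->0x1b len=3 : 6e 73 19
[4] 0x0c->0x1b len=4 : 9d f5 a1 fe
[5] 0x0a->0x10 len=6 : 83 07 9d f5 a1 fe
query mem[0x1f]=0x9d, mem[0x20]=0x6e, mem[0x0a]=0x83, mem[0x11]=0x07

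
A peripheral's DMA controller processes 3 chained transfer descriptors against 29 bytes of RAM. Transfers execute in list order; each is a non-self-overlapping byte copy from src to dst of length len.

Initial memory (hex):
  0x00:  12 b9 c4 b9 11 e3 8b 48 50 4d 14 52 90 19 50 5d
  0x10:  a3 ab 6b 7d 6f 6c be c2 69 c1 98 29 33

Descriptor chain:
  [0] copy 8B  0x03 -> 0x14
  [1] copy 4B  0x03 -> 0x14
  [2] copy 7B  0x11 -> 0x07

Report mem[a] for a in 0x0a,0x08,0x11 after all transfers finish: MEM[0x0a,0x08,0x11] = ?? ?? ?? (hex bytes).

[0] 0x03->0x14 len=8 : b9 11 e3 8b 48 50 4d 14
[1] 0x03->0x14 len=4 : b9 11 e3 8b
[2] 0x11->0x07 len=7 : ab 6b 7d b9 11 e3 8b
query mem[0x0a]=0xb9, mem[0x08]=0x6b, mem[0x11]=0xab

MEM[0x0a,0x08,0x11] = b9 6b ab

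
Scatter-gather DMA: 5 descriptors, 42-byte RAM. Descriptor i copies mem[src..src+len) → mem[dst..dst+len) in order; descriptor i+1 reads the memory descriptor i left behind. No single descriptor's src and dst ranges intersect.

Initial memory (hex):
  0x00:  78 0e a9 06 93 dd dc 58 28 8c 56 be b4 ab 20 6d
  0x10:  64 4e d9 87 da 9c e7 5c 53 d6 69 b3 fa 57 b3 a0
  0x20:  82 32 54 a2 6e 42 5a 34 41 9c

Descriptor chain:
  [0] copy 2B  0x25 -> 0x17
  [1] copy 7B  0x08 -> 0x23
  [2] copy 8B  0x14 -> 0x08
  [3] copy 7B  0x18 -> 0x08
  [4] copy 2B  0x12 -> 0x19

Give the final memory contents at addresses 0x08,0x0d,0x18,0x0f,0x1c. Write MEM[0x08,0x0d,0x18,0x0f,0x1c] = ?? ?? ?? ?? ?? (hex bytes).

[0] 0x25->0x17 len=2 : 42 5a
[1] 0x08->0x23 len=7 : 28 8c 56 be b4 ab 20
[2] 0x14->0x08 len=8 : da 9c e7 42 5a d6 69 b3
[3] 0x18->0x08 len=7 : 5a d6 69 b3 fa 57 b3
[4] 0x12->0x19 len=2 : d9 87
query mem[0x08]=0x5a, mem[0x0d]=0x57, mem[0x18]=0x5a, mem[0x0f]=0xb3, mem[0x1c]=0xfa

MEM[0x08,0x0d,0x18,0x0f,0x1c] = 5a 57 5a b3 fa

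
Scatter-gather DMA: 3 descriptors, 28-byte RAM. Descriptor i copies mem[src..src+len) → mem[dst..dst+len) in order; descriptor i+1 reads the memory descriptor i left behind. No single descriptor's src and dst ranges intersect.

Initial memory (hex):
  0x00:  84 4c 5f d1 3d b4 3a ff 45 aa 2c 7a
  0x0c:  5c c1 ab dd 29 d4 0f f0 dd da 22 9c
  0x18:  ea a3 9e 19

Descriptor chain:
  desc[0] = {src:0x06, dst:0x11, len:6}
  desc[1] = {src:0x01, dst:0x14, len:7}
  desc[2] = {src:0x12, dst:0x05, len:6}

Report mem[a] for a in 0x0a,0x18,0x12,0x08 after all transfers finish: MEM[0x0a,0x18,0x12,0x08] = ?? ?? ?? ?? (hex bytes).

#0 dst[0x11+6] := {0x3a,0xff,0x45,0xaa,0x2c,0x7a}
#1 dst[0x14+7] := {0x4c,0x5f,0xd1,0x3d,0xb4,0x3a,0xff}
#2 dst[0x05+6] := {0xff,0x45,0x4c,0x5f,0xd1,0x3d}
query mem[0x0a]=0x3d, mem[0x18]=0xb4, mem[0x12]=0xff, mem[0x08]=0x5f

MEM[0x0a,0x18,0x12,0x08] = 3d b4 ff 5f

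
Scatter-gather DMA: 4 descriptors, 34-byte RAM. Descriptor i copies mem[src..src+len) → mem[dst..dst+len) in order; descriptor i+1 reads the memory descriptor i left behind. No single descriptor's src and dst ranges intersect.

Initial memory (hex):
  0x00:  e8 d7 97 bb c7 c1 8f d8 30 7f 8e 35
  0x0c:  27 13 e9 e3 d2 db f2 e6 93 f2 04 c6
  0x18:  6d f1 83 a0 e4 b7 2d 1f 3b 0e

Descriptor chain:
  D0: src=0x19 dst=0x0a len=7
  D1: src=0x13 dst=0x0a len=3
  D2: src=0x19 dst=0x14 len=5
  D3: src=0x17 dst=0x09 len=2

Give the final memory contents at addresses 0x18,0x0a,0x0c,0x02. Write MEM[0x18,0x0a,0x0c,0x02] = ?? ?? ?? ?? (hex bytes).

[0] 0x19->0x0a len=7 : f1 83 a0 e4 b7 2d 1f
[1] 0x13->0x0a len=3 : e6 93 f2
[2] 0x19->0x14 len=5 : f1 83 a0 e4 b7
[3] 0x17->0x09 len=2 : e4 b7
query mem[0x18]=0xb7, mem[0x0a]=0xb7, mem[0x0c]=0xf2, mem[0x02]=0x97

MEM[0x18,0x0a,0x0c,0x02] = b7 b7 f2 97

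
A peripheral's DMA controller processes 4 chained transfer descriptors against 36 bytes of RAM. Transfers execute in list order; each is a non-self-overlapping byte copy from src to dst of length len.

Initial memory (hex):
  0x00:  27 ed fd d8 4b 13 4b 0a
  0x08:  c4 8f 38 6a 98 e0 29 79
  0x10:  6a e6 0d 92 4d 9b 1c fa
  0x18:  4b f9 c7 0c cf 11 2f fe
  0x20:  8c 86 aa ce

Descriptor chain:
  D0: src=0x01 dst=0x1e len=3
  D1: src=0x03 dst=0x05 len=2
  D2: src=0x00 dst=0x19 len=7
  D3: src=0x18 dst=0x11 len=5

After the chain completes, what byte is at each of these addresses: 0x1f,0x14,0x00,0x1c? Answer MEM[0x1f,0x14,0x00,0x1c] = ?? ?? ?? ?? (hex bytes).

  after D0: wrote 3B at 0x1e = edfdd8
  after D1: wrote 2B at 0x05 = d84b
  after D2: wrote 7B at 0x19 = 27edfdd84bd84b
  after D3: wrote 5B at 0x11 = 4b27edfdd8
query mem[0x1f]=0x4b, mem[0x14]=0xfd, mem[0x00]=0x27, mem[0x1c]=0xd8

MEM[0x1f,0x14,0x00,0x1c] = 4b fd 27 d8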